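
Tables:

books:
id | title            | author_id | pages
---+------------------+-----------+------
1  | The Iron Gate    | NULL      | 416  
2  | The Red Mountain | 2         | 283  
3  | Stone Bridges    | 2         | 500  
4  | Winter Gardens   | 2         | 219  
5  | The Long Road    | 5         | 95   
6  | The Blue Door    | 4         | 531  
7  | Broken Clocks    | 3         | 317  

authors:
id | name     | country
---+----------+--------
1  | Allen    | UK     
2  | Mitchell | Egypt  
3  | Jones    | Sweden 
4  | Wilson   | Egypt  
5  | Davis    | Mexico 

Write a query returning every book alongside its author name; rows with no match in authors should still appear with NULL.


LEFT JOIN keeps every row from books (the left table); where author_id has no match in authors, the author columns become NULL. Walk through each book:
  - book 1 (The Iron Gate): author_id=NULL, no match -> kept with NULL
  - book 2 (The Red Mountain): author_id=2 -> matches Mitchell
  - book 3 (Stone Bridges): author_id=2 -> matches Mitchell
  - book 4 (Winter Gardens): author_id=2 -> matches Mitchell
  - book 5 (The Long Road): author_id=5 -> matches Davis
  - book 6 (The Blue Door): author_id=4 -> matches Wilson
  - book 7 (Broken Clocks): author_id=3 -> matches Jones
All 7 rows appear; 1 has NULL author.

SQL:
SELECT a.title, b.name AS author
FROM books a
LEFT JOIN authors b ON a.author_id = b.id

Result:
title            | author  
-----------------+---------
The Iron Gate    | NULL    
The Red Mountain | Mitchell
Stone Bridges    | Mitchell
Winter Gardens   | Mitchell
The Long Road    | Davis   
The Blue Door    | Wilson  
Broken Clocks    | Jones   


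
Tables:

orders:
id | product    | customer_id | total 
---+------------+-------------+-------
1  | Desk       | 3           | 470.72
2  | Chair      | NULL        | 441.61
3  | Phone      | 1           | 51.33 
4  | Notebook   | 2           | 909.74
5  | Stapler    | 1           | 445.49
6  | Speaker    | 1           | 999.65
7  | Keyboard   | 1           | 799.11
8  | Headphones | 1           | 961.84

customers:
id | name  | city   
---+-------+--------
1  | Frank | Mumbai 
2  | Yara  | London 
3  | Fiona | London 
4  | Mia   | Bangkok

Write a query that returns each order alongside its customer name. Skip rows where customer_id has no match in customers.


INNER JOIN keeps only orders rows whose customer_id matches an id in customers. Walk through each order:
  - order 1 (Desk): customer_id=3 -> matches Fiona
  - order 2 (Chair): customer_id=NULL, no match -> dropped
  - order 3 (Phone): customer_id=1 -> matches Frank
  - order 4 (Notebook): customer_id=2 -> matches Yara
  - order 5 (Stapler): customer_id=1 -> matches Frank
  - order 6 (Speaker): customer_id=1 -> matches Frank
  - order 7 (Keyboard): customer_id=1 -> matches Frank
  - order 8 (Headphones): customer_id=1 -> matches Frank
So 1 of 8 rows is dropped.

SQL:
SELECT a.product, b.name AS customer
FROM orders a
INNER JOIN customers b ON a.customer_id = b.id

Result:
product    | customer
-----------+---------
Desk       | Fiona   
Phone      | Frank   
Notebook   | Yara    
Stapler    | Frank   
Speaker    | Frank   
Keyboard   | Frank   
Headphones | Frank   


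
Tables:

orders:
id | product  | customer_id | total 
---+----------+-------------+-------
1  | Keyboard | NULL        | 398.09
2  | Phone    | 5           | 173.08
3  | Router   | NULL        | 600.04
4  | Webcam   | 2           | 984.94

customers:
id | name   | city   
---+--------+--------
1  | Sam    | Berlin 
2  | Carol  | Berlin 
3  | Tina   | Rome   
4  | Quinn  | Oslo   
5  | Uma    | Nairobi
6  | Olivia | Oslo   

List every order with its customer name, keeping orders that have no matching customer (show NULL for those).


LEFT JOIN keeps every row from orders (the left table); where customer_id has no match in customers, the customer columns become NULL. Walk through each order:
  - order 1 (Keyboard): customer_id=NULL, no match -> kept with NULL
  - order 2 (Phone): customer_id=5 -> matches Uma
  - order 3 (Router): customer_id=NULL, no match -> kept with NULL
  - order 4 (Webcam): customer_id=2 -> matches Carol
All 4 rows appear; 2 have NULL customer.

SQL:
SELECT a.product, b.name AS customer
FROM orders a
LEFT JOIN customers b ON a.customer_id = b.id

Result:
product  | customer
---------+---------
Keyboard | NULL    
Phone    | Uma     
Router   | NULL    
Webcam   | Carol   


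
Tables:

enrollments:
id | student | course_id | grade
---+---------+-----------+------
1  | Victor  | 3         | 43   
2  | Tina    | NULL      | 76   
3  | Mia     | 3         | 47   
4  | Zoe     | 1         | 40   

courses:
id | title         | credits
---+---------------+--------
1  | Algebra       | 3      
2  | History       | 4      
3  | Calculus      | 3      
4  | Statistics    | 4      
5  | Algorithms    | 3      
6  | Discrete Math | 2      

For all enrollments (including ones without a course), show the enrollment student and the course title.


LEFT JOIN keeps every row from enrollments (the left table); where course_id has no match in courses, the course columns become NULL. Walk through each enrollment:
  - enrollment 1 (Victor): course_id=3 -> matches Calculus
  - enrollment 2 (Tina): course_id=NULL, no match -> kept with NULL
  - enrollment 3 (Mia): course_id=3 -> matches Calculus
  - enrollment 4 (Zoe): course_id=1 -> matches Algebra
All 4 rows appear; 1 has NULL course.

SQL:
SELECT a.student, b.title AS course
FROM enrollments a
LEFT JOIN courses b ON a.course_id = b.id

Result:
student | course  
--------+---------
Victor  | Calculus
Tina    | NULL    
Mia     | Calculus
Zoe     | Algebra 


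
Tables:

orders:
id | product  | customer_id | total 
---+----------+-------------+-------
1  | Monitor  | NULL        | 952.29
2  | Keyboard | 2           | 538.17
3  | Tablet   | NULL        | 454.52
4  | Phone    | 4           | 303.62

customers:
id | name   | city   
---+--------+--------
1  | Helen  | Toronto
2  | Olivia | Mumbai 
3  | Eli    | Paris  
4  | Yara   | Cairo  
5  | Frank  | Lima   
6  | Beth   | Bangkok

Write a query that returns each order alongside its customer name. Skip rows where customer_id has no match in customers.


INNER JOIN keeps only orders rows whose customer_id matches an id in customers. Walk through each order:
  - order 1 (Monitor): customer_id=NULL, no match -> dropped
  - order 2 (Keyboard): customer_id=2 -> matches Olivia
  - order 3 (Tablet): customer_id=NULL, no match -> dropped
  - order 4 (Phone): customer_id=4 -> matches Yara
So 2 of 4 rows are dropped.

SQL:
SELECT a.product, b.name AS customer
FROM orders a
INNER JOIN customers b ON a.customer_id = b.id

Result:
product  | customer
---------+---------
Keyboard | Olivia  
Phone    | Yara    


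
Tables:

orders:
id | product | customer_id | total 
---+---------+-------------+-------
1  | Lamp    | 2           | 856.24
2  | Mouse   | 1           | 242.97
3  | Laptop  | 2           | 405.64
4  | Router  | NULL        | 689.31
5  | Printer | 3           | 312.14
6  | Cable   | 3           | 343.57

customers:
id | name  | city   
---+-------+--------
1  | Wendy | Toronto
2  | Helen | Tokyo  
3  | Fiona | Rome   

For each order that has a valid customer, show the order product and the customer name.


INNER JOIN keeps only orders rows whose customer_id matches an id in customers. Walk through each order:
  - order 1 (Lamp): customer_id=2 -> matches Helen
  - order 2 (Mouse): customer_id=1 -> matches Wendy
  - order 3 (Laptop): customer_id=2 -> matches Helen
  - order 4 (Router): customer_id=NULL, no match -> dropped
  - order 5 (Printer): customer_id=3 -> matches Fiona
  - order 6 (Cable): customer_id=3 -> matches Fiona
So 1 of 6 rows is dropped.

SQL:
SELECT a.product, b.name AS customer
FROM orders a
INNER JOIN customers b ON a.customer_id = b.id

Result:
product | customer
--------+---------
Lamp    | Helen   
Mouse   | Wendy   
Laptop  | Helen   
Printer | Fiona   
Cable   | Fiona   


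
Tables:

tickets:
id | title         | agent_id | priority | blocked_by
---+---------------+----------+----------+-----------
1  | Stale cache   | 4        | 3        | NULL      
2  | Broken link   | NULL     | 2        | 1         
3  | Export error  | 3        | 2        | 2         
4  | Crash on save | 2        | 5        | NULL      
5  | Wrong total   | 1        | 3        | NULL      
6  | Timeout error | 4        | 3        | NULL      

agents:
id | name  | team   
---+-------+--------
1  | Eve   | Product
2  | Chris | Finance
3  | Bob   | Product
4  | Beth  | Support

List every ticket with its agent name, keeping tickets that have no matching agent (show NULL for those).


LEFT JOIN keeps every row from tickets (the left table); where agent_id has no match in agents, the agent columns become NULL. Walk through each ticket:
  - ticket 1 (Stale cache): agent_id=4 -> matches Beth
  - ticket 2 (Broken link): agent_id=NULL, no match -> kept with NULL
  - ticket 3 (Export error): agent_id=3 -> matches Bob
  - ticket 4 (Crash on save): agent_id=2 -> matches Chris
  - ticket 5 (Wrong total): agent_id=1 -> matches Eve
  - ticket 6 (Timeout error): agent_id=4 -> matches Beth
All 6 rows appear; 1 has NULL agent.

SQL:
SELECT a.title, b.name AS agent
FROM tickets a
LEFT JOIN agents b ON a.agent_id = b.id

Result:
title         | agent
--------------+------
Stale cache   | Beth 
Broken link   | NULL 
Export error  | Bob  
Crash on save | Chris
Wrong total   | Eve  
Timeout error | Beth 


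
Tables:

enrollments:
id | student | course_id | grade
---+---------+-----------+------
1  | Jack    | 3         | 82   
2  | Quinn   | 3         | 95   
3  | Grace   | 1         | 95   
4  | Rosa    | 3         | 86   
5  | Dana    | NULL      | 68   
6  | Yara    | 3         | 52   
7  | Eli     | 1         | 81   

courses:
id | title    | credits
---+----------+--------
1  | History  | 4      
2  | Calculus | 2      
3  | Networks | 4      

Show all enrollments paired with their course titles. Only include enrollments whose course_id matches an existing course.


INNER JOIN keeps only enrollments rows whose course_id matches an id in courses. Walk through each enrollment:
  - enrollment 1 (Jack): course_id=3 -> matches Networks
  - enrollment 2 (Quinn): course_id=3 -> matches Networks
  - enrollment 3 (Grace): course_id=1 -> matches History
  - enrollment 4 (Rosa): course_id=3 -> matches Networks
  - enrollment 5 (Dana): course_id=NULL, no match -> dropped
  - enrollment 6 (Yara): course_id=3 -> matches Networks
  - enrollment 7 (Eli): course_id=1 -> matches History
So 1 of 7 rows is dropped.

SQL:
SELECT a.student, b.title AS course
FROM enrollments a
INNER JOIN courses b ON a.course_id = b.id

Result:
student | course  
--------+---------
Jack    | Networks
Quinn   | Networks
Grace   | History 
Rosa    | Networks
Yara    | Networks
Eli     | History 


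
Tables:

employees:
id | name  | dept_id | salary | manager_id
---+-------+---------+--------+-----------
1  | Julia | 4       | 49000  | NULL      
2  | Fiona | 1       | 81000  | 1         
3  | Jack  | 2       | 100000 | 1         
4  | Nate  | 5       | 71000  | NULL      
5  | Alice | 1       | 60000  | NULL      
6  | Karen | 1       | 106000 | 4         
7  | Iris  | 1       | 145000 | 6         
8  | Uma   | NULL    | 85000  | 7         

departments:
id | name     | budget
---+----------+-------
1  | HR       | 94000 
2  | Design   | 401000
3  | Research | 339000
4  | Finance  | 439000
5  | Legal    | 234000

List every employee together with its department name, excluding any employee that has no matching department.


INNER JOIN keeps only employees rows whose dept_id matches an id in departments. Walk through each employee:
  - employee 1 (Julia): dept_id=4 -> matches Finance
  - employee 2 (Fiona): dept_id=1 -> matches HR
  - employee 3 (Jack): dept_id=2 -> matches Design
  - employee 4 (Nate): dept_id=5 -> matches Legal
  - employee 5 (Alice): dept_id=1 -> matches HR
  - employee 6 (Karen): dept_id=1 -> matches HR
  - employee 7 (Iris): dept_id=1 -> matches HR
  - employee 8 (Uma): dept_id=NULL, no match -> dropped
So 1 of 8 rows is dropped.

SQL:
SELECT a.name, b.name AS department
FROM employees a
INNER JOIN departments b ON a.dept_id = b.id

Result:
name  | department
------+-----------
Julia | Finance   
Fiona | HR        
Jack  | Design    
Nate  | Legal     
Alice | HR        
Karen | HR        
Iris  | HR        


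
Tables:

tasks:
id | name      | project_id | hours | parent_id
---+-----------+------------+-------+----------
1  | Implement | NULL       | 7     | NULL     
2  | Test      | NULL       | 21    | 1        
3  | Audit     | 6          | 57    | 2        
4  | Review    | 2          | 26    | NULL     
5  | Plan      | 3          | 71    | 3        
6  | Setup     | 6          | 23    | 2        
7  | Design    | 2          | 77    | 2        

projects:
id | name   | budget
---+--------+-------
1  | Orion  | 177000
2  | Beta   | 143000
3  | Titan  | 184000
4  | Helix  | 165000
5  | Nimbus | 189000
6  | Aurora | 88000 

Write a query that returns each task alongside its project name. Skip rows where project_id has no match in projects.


INNER JOIN keeps only tasks rows whose project_id matches an id in projects. Walk through each task:
  - task 1 (Implement): project_id=NULL, no match -> dropped
  - task 2 (Test): project_id=NULL, no match -> dropped
  - task 3 (Audit): project_id=6 -> matches Aurora
  - task 4 (Review): project_id=2 -> matches Beta
  - task 5 (Plan): project_id=3 -> matches Titan
  - task 6 (Setup): project_id=6 -> matches Aurora
  - task 7 (Design): project_id=2 -> matches Beta
So 2 of 7 rows are dropped.

SQL:
SELECT a.name, b.name AS project
FROM tasks a
INNER JOIN projects b ON a.project_id = b.id

Result:
name   | project
-------+--------
Audit  | Aurora 
Review | Beta   
Plan   | Titan  
Setup  | Aurora 
Design | Beta   


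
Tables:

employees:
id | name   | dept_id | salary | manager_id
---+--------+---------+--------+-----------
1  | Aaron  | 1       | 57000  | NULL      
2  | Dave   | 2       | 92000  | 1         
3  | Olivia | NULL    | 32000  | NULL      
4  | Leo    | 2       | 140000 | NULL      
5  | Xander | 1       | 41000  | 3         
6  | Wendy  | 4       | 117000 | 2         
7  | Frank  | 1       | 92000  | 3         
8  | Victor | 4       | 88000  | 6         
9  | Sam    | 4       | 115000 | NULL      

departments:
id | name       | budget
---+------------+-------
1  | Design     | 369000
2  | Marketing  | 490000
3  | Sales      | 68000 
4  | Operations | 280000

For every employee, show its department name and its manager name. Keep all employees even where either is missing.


Two LEFT JOINs from the same base table employees: one to departments via dept_id, one to employees itself via manager_id. Both are LEFT so every employee is preserved.
Match against departments:
  - employee 1 (Aaron): dept_id=1 -> matches Design
  - employee 2 (Dave): dept_id=2 -> matches Marketing
  - employee 3 (Olivia): dept_id=NULL, no match -> kept with NULL
  - employee 4 (Leo): dept_id=2 -> matches Marketing
  - employee 5 (Xander): dept_id=1 -> matches Design
  - employee 6 (Wendy): dept_id=4 -> matches Operations
  - employee 7 (Frank): dept_id=1 -> matches Design
  - employee 8 (Victor): dept_id=4 -> matches Operations
  - employee 9 (Sam): dept_id=4 -> matches Operations
Match against employees (self):
  - employee 1 (Aaron): manager_id=NULL -> NULL
  - employee 2 (Dave): manager_id=1 -> Aaron
  - employee 3 (Olivia): manager_id=NULL -> NULL
  - employee 4 (Leo): manager_id=NULL -> NULL
  - employee 5 (Xander): manager_id=3 -> Olivia
  - employee 6 (Wendy): manager_id=2 -> Dave
  - employee 7 (Frank): manager_id=3 -> Olivia
  - employee 8 (Victor): manager_id=6 -> Wendy
  - employee 9 (Sam): manager_id=NULL -> NULL

SQL:
SELECT a.name, b.name AS department, c.name AS manager
FROM employees a
LEFT JOIN departments b ON a.dept_id = b.id
LEFT JOIN employees c ON a.manager_id = c.id

Result:
name   | department | manager
-------+------------+--------
Aaron  | Design     | NULL   
Dave   | Marketing  | Aaron  
Olivia | NULL       | NULL   
Leo    | Marketing  | NULL   
Xander | Design     | Olivia 
Wendy  | Operations | Dave   
Frank  | Design     | Olivia 
Victor | Operations | Wendy  
Sam    | Operations | NULL   


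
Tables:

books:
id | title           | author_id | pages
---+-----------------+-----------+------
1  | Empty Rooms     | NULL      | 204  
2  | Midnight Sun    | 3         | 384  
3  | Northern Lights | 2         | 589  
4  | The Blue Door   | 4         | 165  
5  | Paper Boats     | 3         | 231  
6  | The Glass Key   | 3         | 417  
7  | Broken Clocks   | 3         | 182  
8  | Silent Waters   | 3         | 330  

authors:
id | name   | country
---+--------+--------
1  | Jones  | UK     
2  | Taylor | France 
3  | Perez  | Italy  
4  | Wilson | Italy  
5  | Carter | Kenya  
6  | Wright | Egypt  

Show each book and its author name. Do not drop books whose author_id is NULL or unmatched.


LEFT JOIN keeps every row from books (the left table); where author_id has no match in authors, the author columns become NULL. Walk through each book:
  - book 1 (Empty Rooms): author_id=NULL, no match -> kept with NULL
  - book 2 (Midnight Sun): author_id=3 -> matches Perez
  - book 3 (Northern Lights): author_id=2 -> matches Taylor
  - book 4 (The Blue Door): author_id=4 -> matches Wilson
  - book 5 (Paper Boats): author_id=3 -> matches Perez
  - book 6 (The Glass Key): author_id=3 -> matches Perez
  - book 7 (Broken Clocks): author_id=3 -> matches Perez
  - book 8 (Silent Waters): author_id=3 -> matches Perez
All 8 rows appear; 1 has NULL author.

SQL:
SELECT a.title, b.name AS author
FROM books a
LEFT JOIN authors b ON a.author_id = b.id

Result:
title           | author
----------------+-------
Empty Rooms     | NULL  
Midnight Sun    | Perez 
Northern Lights | Taylor
The Blue Door   | Wilson
Paper Boats     | Perez 
The Glass Key   | Perez 
Broken Clocks   | Perez 
Silent Waters   | Perez 


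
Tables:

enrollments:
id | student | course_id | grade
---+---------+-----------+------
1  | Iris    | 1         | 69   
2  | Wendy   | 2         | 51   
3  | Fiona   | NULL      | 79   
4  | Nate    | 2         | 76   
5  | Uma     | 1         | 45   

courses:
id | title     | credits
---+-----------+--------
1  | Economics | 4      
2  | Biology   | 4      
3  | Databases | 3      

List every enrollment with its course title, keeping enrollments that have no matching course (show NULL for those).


LEFT JOIN keeps every row from enrollments (the left table); where course_id has no match in courses, the course columns become NULL. Walk through each enrollment:
  - enrollment 1 (Iris): course_id=1 -> matches Economics
  - enrollment 2 (Wendy): course_id=2 -> matches Biology
  - enrollment 3 (Fiona): course_id=NULL, no match -> kept with NULL
  - enrollment 4 (Nate): course_id=2 -> matches Biology
  - enrollment 5 (Uma): course_id=1 -> matches Economics
All 5 rows appear; 1 has NULL course.

SQL:
SELECT a.student, b.title AS course
FROM enrollments a
LEFT JOIN courses b ON a.course_id = b.id

Result:
student | course   
--------+----------
Iris    | Economics
Wendy   | Biology  
Fiona   | NULL     
Nate    | Biology  
Uma     | Economics


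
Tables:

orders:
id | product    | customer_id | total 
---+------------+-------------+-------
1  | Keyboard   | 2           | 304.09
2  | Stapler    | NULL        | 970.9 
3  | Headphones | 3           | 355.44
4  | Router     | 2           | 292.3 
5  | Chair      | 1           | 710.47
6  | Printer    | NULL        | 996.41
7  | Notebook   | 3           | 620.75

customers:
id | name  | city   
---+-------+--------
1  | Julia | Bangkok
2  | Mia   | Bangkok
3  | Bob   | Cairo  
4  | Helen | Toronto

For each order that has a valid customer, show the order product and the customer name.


INNER JOIN keeps only orders rows whose customer_id matches an id in customers. Walk through each order:
  - order 1 (Keyboard): customer_id=2 -> matches Mia
  - order 2 (Stapler): customer_id=NULL, no match -> dropped
  - order 3 (Headphones): customer_id=3 -> matches Bob
  - order 4 (Router): customer_id=2 -> matches Mia
  - order 5 (Chair): customer_id=1 -> matches Julia
  - order 6 (Printer): customer_id=NULL, no match -> dropped
  - order 7 (Notebook): customer_id=3 -> matches Bob
So 2 of 7 rows are dropped.

SQL:
SELECT a.product, b.name AS customer
FROM orders a
INNER JOIN customers b ON a.customer_id = b.id

Result:
product    | customer
-----------+---------
Keyboard   | Mia     
Headphones | Bob     
Router     | Mia     
Chair      | Julia   
Notebook   | Bob     


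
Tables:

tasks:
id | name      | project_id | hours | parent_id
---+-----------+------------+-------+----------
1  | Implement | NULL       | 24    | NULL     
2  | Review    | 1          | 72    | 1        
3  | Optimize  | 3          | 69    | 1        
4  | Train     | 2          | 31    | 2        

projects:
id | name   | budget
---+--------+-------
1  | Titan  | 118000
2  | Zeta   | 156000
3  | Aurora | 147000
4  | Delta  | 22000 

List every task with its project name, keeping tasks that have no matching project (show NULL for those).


LEFT JOIN keeps every row from tasks (the left table); where project_id has no match in projects, the project columns become NULL. Walk through each task:
  - task 1 (Implement): project_id=NULL, no match -> kept with NULL
  - task 2 (Review): project_id=1 -> matches Titan
  - task 3 (Optimize): project_id=3 -> matches Aurora
  - task 4 (Train): project_id=2 -> matches Zeta
All 4 rows appear; 1 has NULL project.

SQL:
SELECT a.name, b.name AS project
FROM tasks a
LEFT JOIN projects b ON a.project_id = b.id

Result:
name      | project
----------+--------
Implement | NULL   
Review    | Titan  
Optimize  | Aurora 
Train     | Zeta   


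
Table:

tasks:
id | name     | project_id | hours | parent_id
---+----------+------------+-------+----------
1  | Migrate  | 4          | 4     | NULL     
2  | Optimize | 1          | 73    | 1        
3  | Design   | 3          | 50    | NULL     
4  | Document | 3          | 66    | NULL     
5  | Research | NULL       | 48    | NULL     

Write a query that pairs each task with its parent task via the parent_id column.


This is a self-join: tasks is joined to a second copy of itself, matching each row's parent_id to another row's id. Use LEFT JOIN so rows with parent_id=NULL are kept.
  - task 1 (Migrate): parent_id=NULL -> NULL
  - task 2 (Optimize): parent_id=1 -> Migrate
  - task 3 (Design): parent_id=NULL -> NULL
  - task 4 (Document): parent_id=NULL -> NULL
  - task 5 (Research): parent_id=NULL -> NULL

SQL:
SELECT a.name AS item, b.name AS parent
FROM tasks a
LEFT JOIN tasks b ON a.parent_id = b.id

Result:
item     | parent 
---------+--------
Migrate  | NULL   
Optimize | Migrate
Design   | NULL   
Document | NULL   
Research | NULL   


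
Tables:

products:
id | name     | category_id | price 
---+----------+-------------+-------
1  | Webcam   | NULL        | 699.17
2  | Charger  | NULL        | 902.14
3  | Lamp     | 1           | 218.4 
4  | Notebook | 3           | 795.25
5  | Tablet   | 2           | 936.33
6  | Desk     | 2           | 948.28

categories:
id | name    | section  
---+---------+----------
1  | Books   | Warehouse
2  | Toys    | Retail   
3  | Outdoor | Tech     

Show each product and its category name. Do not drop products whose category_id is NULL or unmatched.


LEFT JOIN keeps every row from products (the left table); where category_id has no match in categories, the category columns become NULL. Walk through each product:
  - product 1 (Webcam): category_id=NULL, no match -> kept with NULL
  - product 2 (Charger): category_id=NULL, no match -> kept with NULL
  - product 3 (Lamp): category_id=1 -> matches Books
  - product 4 (Notebook): category_id=3 -> matches Outdoor
  - product 5 (Tablet): category_id=2 -> matches Toys
  - product 6 (Desk): category_id=2 -> matches Toys
All 6 rows appear; 2 have NULL category.

SQL:
SELECT a.name, b.name AS category
FROM products a
LEFT JOIN categories b ON a.category_id = b.id

Result:
name     | category
---------+---------
Webcam   | NULL    
Charger  | NULL    
Lamp     | Books   
Notebook | Outdoor 
Tablet   | Toys    
Desk     | Toys    


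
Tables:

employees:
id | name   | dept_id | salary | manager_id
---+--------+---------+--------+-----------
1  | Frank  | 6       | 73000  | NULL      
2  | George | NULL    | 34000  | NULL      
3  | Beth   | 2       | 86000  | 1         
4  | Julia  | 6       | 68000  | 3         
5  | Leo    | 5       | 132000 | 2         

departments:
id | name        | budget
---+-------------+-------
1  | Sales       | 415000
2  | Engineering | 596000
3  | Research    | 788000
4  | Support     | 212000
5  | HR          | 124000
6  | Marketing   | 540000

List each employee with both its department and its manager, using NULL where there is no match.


Two LEFT JOINs from the same base table employees: one to departments via dept_id, one to employees itself via manager_id. Both are LEFT so every employee is preserved.
Match against departments:
  - employee 1 (Frank): dept_id=6 -> matches Marketing
  - employee 2 (George): dept_id=NULL, no match -> kept with NULL
  - employee 3 (Beth): dept_id=2 -> matches Engineering
  - employee 4 (Julia): dept_id=6 -> matches Marketing
  - employee 5 (Leo): dept_id=5 -> matches HR
Match against employees (self):
  - employee 1 (Frank): manager_id=NULL -> NULL
  - employee 2 (George): manager_id=NULL -> NULL
  - employee 3 (Beth): manager_id=1 -> Frank
  - employee 4 (Julia): manager_id=3 -> Beth
  - employee 5 (Leo): manager_id=2 -> George

SQL:
SELECT a.name, b.name AS department, c.name AS manager
FROM employees a
LEFT JOIN departments b ON a.dept_id = b.id
LEFT JOIN employees c ON a.manager_id = c.id

Result:
name   | department  | manager
-------+-------------+--------
Frank  | Marketing   | NULL   
George | NULL        | NULL   
Beth   | Engineering | Frank  
Julia  | Marketing   | Beth   
Leo    | HR          | George 


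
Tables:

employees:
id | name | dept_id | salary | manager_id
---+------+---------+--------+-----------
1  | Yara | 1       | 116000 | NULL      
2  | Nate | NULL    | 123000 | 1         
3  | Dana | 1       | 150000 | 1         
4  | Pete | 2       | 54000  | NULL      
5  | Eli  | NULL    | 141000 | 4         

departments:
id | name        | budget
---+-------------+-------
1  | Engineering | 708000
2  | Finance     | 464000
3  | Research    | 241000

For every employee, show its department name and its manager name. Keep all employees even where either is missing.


Two LEFT JOINs from the same base table employees: one to departments via dept_id, one to employees itself via manager_id. Both are LEFT so every employee is preserved.
Match against departments:
  - employee 1 (Yara): dept_id=1 -> matches Engineering
  - employee 2 (Nate): dept_id=NULL, no match -> kept with NULL
  - employee 3 (Dana): dept_id=1 -> matches Engineering
  - employee 4 (Pete): dept_id=2 -> matches Finance
  - employee 5 (Eli): dept_id=NULL, no match -> kept with NULL
Match against employees (self):
  - employee 1 (Yara): manager_id=NULL -> NULL
  - employee 2 (Nate): manager_id=1 -> Yara
  - employee 3 (Dana): manager_id=1 -> Yara
  - employee 4 (Pete): manager_id=NULL -> NULL
  - employee 5 (Eli): manager_id=4 -> Pete

SQL:
SELECT a.name, b.name AS department, c.name AS manager
FROM employees a
LEFT JOIN departments b ON a.dept_id = b.id
LEFT JOIN employees c ON a.manager_id = c.id

Result:
name | department  | manager
-----+-------------+--------
Yara | Engineering | NULL   
Nate | NULL        | Yara   
Dana | Engineering | Yara   
Pete | Finance     | NULL   
Eli  | NULL        | Pete   


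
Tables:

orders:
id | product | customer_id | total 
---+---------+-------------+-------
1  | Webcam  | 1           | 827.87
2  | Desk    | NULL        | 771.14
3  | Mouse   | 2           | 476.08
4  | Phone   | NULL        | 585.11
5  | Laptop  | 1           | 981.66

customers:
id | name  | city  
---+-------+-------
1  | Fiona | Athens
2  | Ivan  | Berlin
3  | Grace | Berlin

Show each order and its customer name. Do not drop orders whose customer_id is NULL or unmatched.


LEFT JOIN keeps every row from orders (the left table); where customer_id has no match in customers, the customer columns become NULL. Walk through each order:
  - order 1 (Webcam): customer_id=1 -> matches Fiona
  - order 2 (Desk): customer_id=NULL, no match -> kept with NULL
  - order 3 (Mouse): customer_id=2 -> matches Ivan
  - order 4 (Phone): customer_id=NULL, no match -> kept with NULL
  - order 5 (Laptop): customer_id=1 -> matches Fiona
All 5 rows appear; 2 have NULL customer.

SQL:
SELECT a.product, b.name AS customer
FROM orders a
LEFT JOIN customers b ON a.customer_id = b.id

Result:
product | customer
--------+---------
Webcam  | Fiona   
Desk    | NULL    
Mouse   | Ivan    
Phone   | NULL    
Laptop  | Fiona   


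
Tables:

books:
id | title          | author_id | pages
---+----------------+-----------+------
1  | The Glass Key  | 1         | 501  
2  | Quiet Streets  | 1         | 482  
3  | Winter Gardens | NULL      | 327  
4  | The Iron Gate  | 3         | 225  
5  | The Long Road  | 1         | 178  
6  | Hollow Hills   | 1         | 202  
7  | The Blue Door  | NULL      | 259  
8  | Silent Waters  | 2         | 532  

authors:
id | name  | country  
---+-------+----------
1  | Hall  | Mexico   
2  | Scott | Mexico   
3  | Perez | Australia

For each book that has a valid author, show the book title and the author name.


INNER JOIN keeps only books rows whose author_id matches an id in authors. Walk through each book:
  - book 1 (The Glass Key): author_id=1 -> matches Hall
  - book 2 (Quiet Streets): author_id=1 -> matches Hall
  - book 3 (Winter Gardens): author_id=NULL, no match -> dropped
  - book 4 (The Iron Gate): author_id=3 -> matches Perez
  - book 5 (The Long Road): author_id=1 -> matches Hall
  - book 6 (Hollow Hills): author_id=1 -> matches Hall
  - book 7 (The Blue Door): author_id=NULL, no match -> dropped
  - book 8 (Silent Waters): author_id=2 -> matches Scott
So 2 of 8 rows are dropped.

SQL:
SELECT a.title, b.name AS author
FROM books a
INNER JOIN authors b ON a.author_id = b.id

Result:
title         | author
--------------+-------
The Glass Key | Hall  
Quiet Streets | Hall  
The Iron Gate | Perez 
The Long Road | Hall  
Hollow Hills  | Hall  
Silent Waters | Scott 


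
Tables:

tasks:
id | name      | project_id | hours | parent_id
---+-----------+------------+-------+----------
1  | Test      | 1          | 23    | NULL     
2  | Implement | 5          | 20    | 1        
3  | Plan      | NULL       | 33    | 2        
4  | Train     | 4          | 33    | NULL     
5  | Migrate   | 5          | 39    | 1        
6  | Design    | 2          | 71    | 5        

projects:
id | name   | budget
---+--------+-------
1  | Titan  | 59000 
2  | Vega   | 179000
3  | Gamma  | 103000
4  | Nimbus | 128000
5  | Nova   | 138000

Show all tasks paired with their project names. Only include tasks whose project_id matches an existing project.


INNER JOIN keeps only tasks rows whose project_id matches an id in projects. Walk through each task:
  - task 1 (Test): project_id=1 -> matches Titan
  - task 2 (Implement): project_id=5 -> matches Nova
  - task 3 (Plan): project_id=NULL, no match -> dropped
  - task 4 (Train): project_id=4 -> matches Nimbus
  - task 5 (Migrate): project_id=5 -> matches Nova
  - task 6 (Design): project_id=2 -> matches Vega
So 1 of 6 rows is dropped.

SQL:
SELECT a.name, b.name AS project
FROM tasks a
INNER JOIN projects b ON a.project_id = b.id

Result:
name      | project
----------+--------
Test      | Titan  
Implement | Nova   
Train     | Nimbus 
Migrate   | Nova   
Design    | Vega   


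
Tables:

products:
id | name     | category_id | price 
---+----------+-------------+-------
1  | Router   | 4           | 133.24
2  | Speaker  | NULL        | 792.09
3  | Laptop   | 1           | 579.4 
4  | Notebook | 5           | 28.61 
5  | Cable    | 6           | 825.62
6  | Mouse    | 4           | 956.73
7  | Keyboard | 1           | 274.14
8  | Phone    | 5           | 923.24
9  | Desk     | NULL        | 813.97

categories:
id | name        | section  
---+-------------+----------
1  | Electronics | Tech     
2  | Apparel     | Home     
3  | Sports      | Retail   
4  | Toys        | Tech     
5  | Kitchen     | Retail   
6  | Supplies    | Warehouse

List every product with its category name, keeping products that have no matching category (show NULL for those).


LEFT JOIN keeps every row from products (the left table); where category_id has no match in categories, the category columns become NULL. Walk through each product:
  - product 1 (Router): category_id=4 -> matches Toys
  - product 2 (Speaker): category_id=NULL, no match -> kept with NULL
  - product 3 (Laptop): category_id=1 -> matches Electronics
  - product 4 (Notebook): category_id=5 -> matches Kitchen
  - product 5 (Cable): category_id=6 -> matches Supplies
  - product 6 (Mouse): category_id=4 -> matches Toys
  - product 7 (Keyboard): category_id=1 -> matches Electronics
  - product 8 (Phone): category_id=5 -> matches Kitchen
  - product 9 (Desk): category_id=NULL, no match -> kept with NULL
All 9 rows appear; 2 have NULL category.

SQL:
SELECT a.name, b.name AS category
FROM products a
LEFT JOIN categories b ON a.category_id = b.id

Result:
name     | category   
---------+------------
Router   | Toys       
Speaker  | NULL       
Laptop   | Electronics
Notebook | Kitchen    
Cable    | Supplies   
Mouse    | Toys       
Keyboard | Electronics
Phone    | Kitchen    
Desk     | NULL       


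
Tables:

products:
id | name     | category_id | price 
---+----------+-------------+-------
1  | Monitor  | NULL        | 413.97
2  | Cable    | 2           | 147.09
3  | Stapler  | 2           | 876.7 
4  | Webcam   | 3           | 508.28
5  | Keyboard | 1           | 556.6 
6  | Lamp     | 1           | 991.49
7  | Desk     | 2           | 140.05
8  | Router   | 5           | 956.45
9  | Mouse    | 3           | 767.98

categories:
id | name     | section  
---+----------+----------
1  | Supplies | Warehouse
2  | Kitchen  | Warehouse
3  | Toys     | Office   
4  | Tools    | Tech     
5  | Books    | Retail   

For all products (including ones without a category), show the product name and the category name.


LEFT JOIN keeps every row from products (the left table); where category_id has no match in categories, the category columns become NULL. Walk through each product:
  - product 1 (Monitor): category_id=NULL, no match -> kept with NULL
  - product 2 (Cable): category_id=2 -> matches Kitchen
  - product 3 (Stapler): category_id=2 -> matches Kitchen
  - product 4 (Webcam): category_id=3 -> matches Toys
  - product 5 (Keyboard): category_id=1 -> matches Supplies
  - product 6 (Lamp): category_id=1 -> matches Supplies
  - product 7 (Desk): category_id=2 -> matches Kitchen
  - product 8 (Router): category_id=5 -> matches Books
  - product 9 (Mouse): category_id=3 -> matches Toys
All 9 rows appear; 1 has NULL category.

SQL:
SELECT a.name, b.name AS category
FROM products a
LEFT JOIN categories b ON a.category_id = b.id

Result:
name     | category
---------+---------
Monitor  | NULL    
Cable    | Kitchen 
Stapler  | Kitchen 
Webcam   | Toys    
Keyboard | Supplies
Lamp     | Supplies
Desk     | Kitchen 
Router   | Books   
Mouse    | Toys    


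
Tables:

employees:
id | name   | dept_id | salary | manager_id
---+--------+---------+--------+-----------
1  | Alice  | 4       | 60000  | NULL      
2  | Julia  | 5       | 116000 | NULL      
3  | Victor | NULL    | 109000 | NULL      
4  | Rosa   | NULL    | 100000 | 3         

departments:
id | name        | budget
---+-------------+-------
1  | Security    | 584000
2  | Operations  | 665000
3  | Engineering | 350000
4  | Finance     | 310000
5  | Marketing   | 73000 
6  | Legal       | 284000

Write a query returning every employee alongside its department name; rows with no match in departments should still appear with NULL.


LEFT JOIN keeps every row from employees (the left table); where dept_id has no match in departments, the department columns become NULL. Walk through each employee:
  - employee 1 (Alice): dept_id=4 -> matches Finance
  - employee 2 (Julia): dept_id=5 -> matches Marketing
  - employee 3 (Victor): dept_id=NULL, no match -> kept with NULL
  - employee 4 (Rosa): dept_id=NULL, no match -> kept with NULL
All 4 rows appear; 2 have NULL department.

SQL:
SELECT a.name, b.name AS department
FROM employees a
LEFT JOIN departments b ON a.dept_id = b.id

Result:
name   | department
-------+-----------
Alice  | Finance   
Julia  | Marketing 
Victor | NULL      
Rosa   | NULL      


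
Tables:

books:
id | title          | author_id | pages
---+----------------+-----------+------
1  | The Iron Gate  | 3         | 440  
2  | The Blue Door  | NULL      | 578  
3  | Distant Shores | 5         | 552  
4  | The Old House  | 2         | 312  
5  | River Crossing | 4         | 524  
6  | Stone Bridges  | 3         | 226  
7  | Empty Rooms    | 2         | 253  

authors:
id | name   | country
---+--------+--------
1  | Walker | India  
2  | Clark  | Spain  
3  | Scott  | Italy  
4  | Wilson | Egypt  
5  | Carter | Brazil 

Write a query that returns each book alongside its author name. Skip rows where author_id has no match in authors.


INNER JOIN keeps only books rows whose author_id matches an id in authors. Walk through each book:
  - book 1 (The Iron Gate): author_id=3 -> matches Scott
  - book 2 (The Blue Door): author_id=NULL, no match -> dropped
  - book 3 (Distant Shores): author_id=5 -> matches Carter
  - book 4 (The Old House): author_id=2 -> matches Clark
  - book 5 (River Crossing): author_id=4 -> matches Wilson
  - book 6 (Stone Bridges): author_id=3 -> matches Scott
  - book 7 (Empty Rooms): author_id=2 -> matches Clark
So 1 of 7 rows is dropped.

SQL:
SELECT a.title, b.name AS author
FROM books a
INNER JOIN authors b ON a.author_id = b.id

Result:
title          | author
---------------+-------
The Iron Gate  | Scott 
Distant Shores | Carter
The Old House  | Clark 
River Crossing | Wilson
Stone Bridges  | Scott 
Empty Rooms    | Clark 


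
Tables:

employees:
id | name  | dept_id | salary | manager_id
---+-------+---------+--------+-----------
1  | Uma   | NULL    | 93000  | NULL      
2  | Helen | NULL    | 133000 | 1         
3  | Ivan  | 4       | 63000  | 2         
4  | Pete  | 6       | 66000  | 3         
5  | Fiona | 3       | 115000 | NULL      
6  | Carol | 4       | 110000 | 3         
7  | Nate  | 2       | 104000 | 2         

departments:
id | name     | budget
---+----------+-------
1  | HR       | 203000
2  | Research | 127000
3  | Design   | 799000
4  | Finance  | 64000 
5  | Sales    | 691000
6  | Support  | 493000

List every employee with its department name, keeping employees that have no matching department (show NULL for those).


LEFT JOIN keeps every row from employees (the left table); where dept_id has no match in departments, the department columns become NULL. Walk through each employee:
  - employee 1 (Uma): dept_id=NULL, no match -> kept with NULL
  - employee 2 (Helen): dept_id=NULL, no match -> kept with NULL
  - employee 3 (Ivan): dept_id=4 -> matches Finance
  - employee 4 (Pete): dept_id=6 -> matches Support
  - employee 5 (Fiona): dept_id=3 -> matches Design
  - employee 6 (Carol): dept_id=4 -> matches Finance
  - employee 7 (Nate): dept_id=2 -> matches Research
All 7 rows appear; 2 have NULL department.

SQL:
SELECT a.name, b.name AS department
FROM employees a
LEFT JOIN departments b ON a.dept_id = b.id

Result:
name  | department
------+-----------
Uma   | NULL      
Helen | NULL      
Ivan  | Finance   
Pete  | Support   
Fiona | Design    
Carol | Finance   
Nate  | Research  


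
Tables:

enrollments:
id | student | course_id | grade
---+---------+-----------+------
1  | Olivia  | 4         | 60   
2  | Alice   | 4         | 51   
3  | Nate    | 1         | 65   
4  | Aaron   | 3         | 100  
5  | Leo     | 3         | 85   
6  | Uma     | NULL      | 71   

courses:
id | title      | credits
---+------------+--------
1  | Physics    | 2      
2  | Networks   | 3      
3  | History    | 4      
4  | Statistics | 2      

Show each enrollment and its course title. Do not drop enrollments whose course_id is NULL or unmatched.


LEFT JOIN keeps every row from enrollments (the left table); where course_id has no match in courses, the course columns become NULL. Walk through each enrollment:
  - enrollment 1 (Olivia): course_id=4 -> matches Statistics
  - enrollment 2 (Alice): course_id=4 -> matches Statistics
  - enrollment 3 (Nate): course_id=1 -> matches Physics
  - enrollment 4 (Aaron): course_id=3 -> matches History
  - enrollment 5 (Leo): course_id=3 -> matches History
  - enrollment 6 (Uma): course_id=NULL, no match -> kept with NULL
All 6 rows appear; 1 has NULL course.

SQL:
SELECT a.student, b.title AS course
FROM enrollments a
LEFT JOIN courses b ON a.course_id = b.id

Result:
student | course    
--------+-----------
Olivia  | Statistics
Alice   | Statistics
Nate    | Physics   
Aaron   | History   
Leo     | History   
Uma     | NULL      
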